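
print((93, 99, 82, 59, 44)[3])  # 59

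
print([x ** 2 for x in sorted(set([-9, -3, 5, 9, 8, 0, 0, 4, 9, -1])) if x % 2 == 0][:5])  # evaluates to [0, 16, 64]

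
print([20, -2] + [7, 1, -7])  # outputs [20, -2, 7, 1, -7]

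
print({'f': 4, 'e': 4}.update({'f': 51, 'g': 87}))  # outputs None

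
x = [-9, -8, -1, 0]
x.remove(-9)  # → [-8, -1, 0]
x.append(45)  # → [-8, -1, 0, 45]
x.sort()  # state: [-8, -1, 0, 45]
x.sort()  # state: [-8, -1, 0, 45]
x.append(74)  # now [-8, -1, 0, 45, 74]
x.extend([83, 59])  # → [-8, -1, 0, 45, 74, 83, 59]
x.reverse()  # [59, 83, 74, 45, 0, -1, -8]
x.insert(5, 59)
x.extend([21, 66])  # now [59, 83, 74, 45, 0, 59, -1, -8, 21, 66]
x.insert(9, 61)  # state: [59, 83, 74, 45, 0, 59, -1, -8, 21, 61, 66]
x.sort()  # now [-8, -1, 0, 21, 45, 59, 59, 61, 66, 74, 83]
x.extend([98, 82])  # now [-8, -1, 0, 21, 45, 59, 59, 61, 66, 74, 83, 98, 82]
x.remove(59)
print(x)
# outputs [-8, -1, 0, 21, 45, 59, 61, 66, 74, 83, 98, 82]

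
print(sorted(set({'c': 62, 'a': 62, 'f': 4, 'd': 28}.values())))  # [4, 28, 62]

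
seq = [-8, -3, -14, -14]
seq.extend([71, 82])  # [-8, -3, -14, -14, 71, 82]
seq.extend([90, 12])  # [-8, -3, -14, -14, 71, 82, 90, 12]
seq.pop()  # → 12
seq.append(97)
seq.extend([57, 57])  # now [-8, -3, -14, -14, 71, 82, 90, 97, 57, 57]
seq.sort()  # [-14, -14, -8, -3, 57, 57, 71, 82, 90, 97]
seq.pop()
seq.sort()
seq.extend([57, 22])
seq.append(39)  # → [-14, -14, -8, -3, 57, 57, 71, 82, 90, 57, 22, 39]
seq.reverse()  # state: [39, 22, 57, 90, 82, 71, 57, 57, -3, -8, -14, -14]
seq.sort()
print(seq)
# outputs [-14, -14, -8, -3, 22, 39, 57, 57, 57, 71, 82, 90]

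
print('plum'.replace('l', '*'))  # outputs p*um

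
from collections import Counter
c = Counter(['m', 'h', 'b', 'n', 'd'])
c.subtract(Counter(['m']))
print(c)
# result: Counter({'h': 1, 'b': 1, 'n': 1, 'd': 1, 'm': 0})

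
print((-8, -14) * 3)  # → (-8, -14, -8, -14, -8, -14)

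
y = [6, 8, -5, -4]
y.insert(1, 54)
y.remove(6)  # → [54, 8, -5, -4]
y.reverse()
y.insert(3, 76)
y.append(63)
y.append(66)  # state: [-4, -5, 8, 76, 54, 63, 66]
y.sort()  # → [-5, -4, 8, 54, 63, 66, 76]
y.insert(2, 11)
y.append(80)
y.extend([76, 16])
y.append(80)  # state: [-5, -4, 11, 8, 54, 63, 66, 76, 80, 76, 16, 80]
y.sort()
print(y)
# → [-5, -4, 8, 11, 16, 54, 63, 66, 76, 76, 80, 80]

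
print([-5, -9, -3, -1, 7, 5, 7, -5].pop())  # -5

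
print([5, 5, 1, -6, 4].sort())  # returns None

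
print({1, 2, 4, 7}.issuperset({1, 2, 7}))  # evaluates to True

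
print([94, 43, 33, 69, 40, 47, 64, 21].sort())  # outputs None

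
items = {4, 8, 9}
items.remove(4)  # {8, 9}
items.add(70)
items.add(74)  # {8, 9, 70, 74}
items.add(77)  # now {8, 9, 70, 74, 77}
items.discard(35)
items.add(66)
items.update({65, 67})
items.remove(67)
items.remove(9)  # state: {8, 65, 66, 70, 74, 77}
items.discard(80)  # {8, 65, 66, 70, 74, 77}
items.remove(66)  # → {8, 65, 70, 74, 77}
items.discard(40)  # {8, 65, 70, 74, 77}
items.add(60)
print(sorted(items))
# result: [8, 60, 65, 70, 74, 77]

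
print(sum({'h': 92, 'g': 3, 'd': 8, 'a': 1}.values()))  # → 104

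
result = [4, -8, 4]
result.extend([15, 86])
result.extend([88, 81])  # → [4, -8, 4, 15, 86, 88, 81]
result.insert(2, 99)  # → [4, -8, 99, 4, 15, 86, 88, 81]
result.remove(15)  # [4, -8, 99, 4, 86, 88, 81]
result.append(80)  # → [4, -8, 99, 4, 86, 88, 81, 80]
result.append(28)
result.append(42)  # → [4, -8, 99, 4, 86, 88, 81, 80, 28, 42]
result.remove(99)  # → [4, -8, 4, 86, 88, 81, 80, 28, 42]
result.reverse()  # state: [42, 28, 80, 81, 88, 86, 4, -8, 4]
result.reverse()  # [4, -8, 4, 86, 88, 81, 80, 28, 42]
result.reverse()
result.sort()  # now [-8, 4, 4, 28, 42, 80, 81, 86, 88]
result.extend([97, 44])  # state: [-8, 4, 4, 28, 42, 80, 81, 86, 88, 97, 44]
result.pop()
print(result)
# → [-8, 4, 4, 28, 42, 80, 81, 86, 88, 97]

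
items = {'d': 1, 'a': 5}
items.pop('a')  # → 5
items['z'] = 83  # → {'d': 1, 'z': 83}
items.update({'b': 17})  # {'d': 1, 'z': 83, 'b': 17}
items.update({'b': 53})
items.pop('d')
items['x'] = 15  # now {'z': 83, 'b': 53, 'x': 15}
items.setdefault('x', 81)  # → 15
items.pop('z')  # 83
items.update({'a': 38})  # {'b': 53, 'x': 15, 'a': 38}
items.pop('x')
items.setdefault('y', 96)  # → 96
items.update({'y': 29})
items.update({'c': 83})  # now {'b': 53, 'a': 38, 'y': 29, 'c': 83}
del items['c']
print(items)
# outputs {'b': 53, 'a': 38, 'y': 29}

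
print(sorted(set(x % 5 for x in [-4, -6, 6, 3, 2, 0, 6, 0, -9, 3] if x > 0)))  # [1, 2, 3]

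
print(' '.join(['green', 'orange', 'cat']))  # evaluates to green orange cat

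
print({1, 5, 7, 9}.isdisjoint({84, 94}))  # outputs True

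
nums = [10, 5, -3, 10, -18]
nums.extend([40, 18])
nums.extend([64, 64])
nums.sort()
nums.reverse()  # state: [64, 64, 40, 18, 10, 10, 5, -3, -18]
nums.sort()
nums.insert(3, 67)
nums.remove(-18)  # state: [-3, 5, 67, 10, 10, 18, 40, 64, 64]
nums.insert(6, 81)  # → [-3, 5, 67, 10, 10, 18, 81, 40, 64, 64]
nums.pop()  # 64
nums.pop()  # 64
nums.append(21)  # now [-3, 5, 67, 10, 10, 18, 81, 40, 21]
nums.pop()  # 21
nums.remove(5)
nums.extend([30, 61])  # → [-3, 67, 10, 10, 18, 81, 40, 30, 61]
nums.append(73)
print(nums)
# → [-3, 67, 10, 10, 18, 81, 40, 30, 61, 73]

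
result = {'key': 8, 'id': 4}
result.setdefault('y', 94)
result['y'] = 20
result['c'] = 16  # {'key': 8, 'id': 4, 'y': 20, 'c': 16}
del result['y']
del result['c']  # {'key': 8, 'id': 4}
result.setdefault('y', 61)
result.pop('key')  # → 8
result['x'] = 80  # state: {'id': 4, 'y': 61, 'x': 80}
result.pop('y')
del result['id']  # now {'x': 80}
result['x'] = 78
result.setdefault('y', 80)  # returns 80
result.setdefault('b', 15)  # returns 15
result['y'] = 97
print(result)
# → {'x': 78, 'y': 97, 'b': 15}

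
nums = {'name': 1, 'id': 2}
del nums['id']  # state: {'name': 1}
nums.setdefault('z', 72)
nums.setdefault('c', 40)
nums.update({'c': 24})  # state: {'name': 1, 'z': 72, 'c': 24}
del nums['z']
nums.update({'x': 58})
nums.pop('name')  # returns 1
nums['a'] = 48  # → {'c': 24, 'x': 58, 'a': 48}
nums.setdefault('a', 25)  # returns 48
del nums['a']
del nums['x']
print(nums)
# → {'c': 24}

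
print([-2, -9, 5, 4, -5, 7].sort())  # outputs None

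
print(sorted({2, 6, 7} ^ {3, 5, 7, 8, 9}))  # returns [2, 3, 5, 6, 8, 9]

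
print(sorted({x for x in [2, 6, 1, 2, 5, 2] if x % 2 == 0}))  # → [2, 6]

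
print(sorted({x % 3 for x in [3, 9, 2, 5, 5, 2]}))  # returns [0, 2]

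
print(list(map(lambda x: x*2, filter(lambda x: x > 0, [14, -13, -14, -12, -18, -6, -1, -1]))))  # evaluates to [28]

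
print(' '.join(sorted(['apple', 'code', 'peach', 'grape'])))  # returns apple code grape peach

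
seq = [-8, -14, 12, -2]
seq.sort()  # [-14, -8, -2, 12]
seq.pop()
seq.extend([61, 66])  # [-14, -8, -2, 61, 66]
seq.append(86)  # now [-14, -8, -2, 61, 66, 86]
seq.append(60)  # [-14, -8, -2, 61, 66, 86, 60]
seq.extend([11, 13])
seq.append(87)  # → [-14, -8, -2, 61, 66, 86, 60, 11, 13, 87]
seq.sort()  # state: [-14, -8, -2, 11, 13, 60, 61, 66, 86, 87]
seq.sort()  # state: [-14, -8, -2, 11, 13, 60, 61, 66, 86, 87]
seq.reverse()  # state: [87, 86, 66, 61, 60, 13, 11, -2, -8, -14]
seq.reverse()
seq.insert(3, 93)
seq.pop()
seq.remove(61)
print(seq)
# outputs [-14, -8, -2, 93, 11, 13, 60, 66, 86]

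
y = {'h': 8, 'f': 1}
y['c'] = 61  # {'h': 8, 'f': 1, 'c': 61}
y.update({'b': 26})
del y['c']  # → {'h': 8, 'f': 1, 'b': 26}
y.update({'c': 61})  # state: {'h': 8, 'f': 1, 'b': 26, 'c': 61}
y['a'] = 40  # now {'h': 8, 'f': 1, 'b': 26, 'c': 61, 'a': 40}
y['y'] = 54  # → {'h': 8, 'f': 1, 'b': 26, 'c': 61, 'a': 40, 'y': 54}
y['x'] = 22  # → {'h': 8, 'f': 1, 'b': 26, 'c': 61, 'a': 40, 'y': 54, 'x': 22}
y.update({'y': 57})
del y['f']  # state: {'h': 8, 'b': 26, 'c': 61, 'a': 40, 'y': 57, 'x': 22}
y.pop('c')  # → 61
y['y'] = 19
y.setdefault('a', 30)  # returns 40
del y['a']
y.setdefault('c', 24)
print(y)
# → {'h': 8, 'b': 26, 'y': 19, 'x': 22, 'c': 24}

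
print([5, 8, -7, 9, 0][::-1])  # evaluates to [0, 9, -7, 8, 5]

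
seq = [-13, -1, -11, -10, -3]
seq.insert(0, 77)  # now [77, -13, -1, -11, -10, -3]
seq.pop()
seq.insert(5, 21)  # [77, -13, -1, -11, -10, 21]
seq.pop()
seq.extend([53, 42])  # [77, -13, -1, -11, -10, 53, 42]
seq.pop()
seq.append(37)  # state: [77, -13, -1, -11, -10, 53, 37]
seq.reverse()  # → [37, 53, -10, -11, -1, -13, 77]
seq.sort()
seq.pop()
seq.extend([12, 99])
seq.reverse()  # [99, 12, 53, 37, -1, -10, -11, -13]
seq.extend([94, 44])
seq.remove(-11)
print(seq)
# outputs [99, 12, 53, 37, -1, -10, -13, 94, 44]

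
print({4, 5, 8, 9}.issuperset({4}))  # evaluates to True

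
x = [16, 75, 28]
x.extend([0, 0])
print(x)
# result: [16, 75, 28, 0, 0]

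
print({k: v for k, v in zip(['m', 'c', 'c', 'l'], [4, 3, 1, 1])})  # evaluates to {'m': 4, 'c': 1, 'l': 1}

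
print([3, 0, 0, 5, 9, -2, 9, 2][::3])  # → [3, 5, 9]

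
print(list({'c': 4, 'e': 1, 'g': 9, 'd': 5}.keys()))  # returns ['c', 'e', 'g', 'd']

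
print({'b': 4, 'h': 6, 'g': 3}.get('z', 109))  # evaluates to 109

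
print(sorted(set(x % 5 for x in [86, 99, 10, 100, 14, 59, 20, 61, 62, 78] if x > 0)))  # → [0, 1, 2, 3, 4]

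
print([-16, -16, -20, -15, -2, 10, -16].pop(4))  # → -2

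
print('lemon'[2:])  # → mon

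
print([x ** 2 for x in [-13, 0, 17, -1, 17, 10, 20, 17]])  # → [169, 0, 289, 1, 289, 100, 400, 289]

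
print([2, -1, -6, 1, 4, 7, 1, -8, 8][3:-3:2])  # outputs [1, 7]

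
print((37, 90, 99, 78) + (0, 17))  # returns (37, 90, 99, 78, 0, 17)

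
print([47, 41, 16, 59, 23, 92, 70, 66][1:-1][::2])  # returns [41, 59, 92]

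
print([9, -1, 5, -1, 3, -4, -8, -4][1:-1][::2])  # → [-1, -1, -4]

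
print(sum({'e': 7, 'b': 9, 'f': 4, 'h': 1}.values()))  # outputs 21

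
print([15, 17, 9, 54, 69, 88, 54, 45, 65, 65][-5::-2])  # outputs [88, 54, 17]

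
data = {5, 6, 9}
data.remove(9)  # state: {5, 6}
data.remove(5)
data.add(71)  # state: {6, 71}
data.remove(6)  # {71}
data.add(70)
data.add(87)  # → {70, 71, 87}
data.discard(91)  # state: {70, 71, 87}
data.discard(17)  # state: {70, 71, 87}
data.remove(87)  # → {70, 71}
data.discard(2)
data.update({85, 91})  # {70, 71, 85, 91}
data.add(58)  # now {58, 70, 71, 85, 91}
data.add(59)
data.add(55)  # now {55, 58, 59, 70, 71, 85, 91}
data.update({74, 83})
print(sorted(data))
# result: [55, 58, 59, 70, 71, 74, 83, 85, 91]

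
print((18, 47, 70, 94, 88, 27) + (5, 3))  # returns (18, 47, 70, 94, 88, 27, 5, 3)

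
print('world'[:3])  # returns wor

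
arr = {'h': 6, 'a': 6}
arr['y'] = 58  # {'h': 6, 'a': 6, 'y': 58}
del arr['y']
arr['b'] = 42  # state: {'h': 6, 'a': 6, 'b': 42}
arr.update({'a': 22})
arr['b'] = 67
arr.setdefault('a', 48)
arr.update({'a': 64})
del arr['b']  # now {'h': 6, 'a': 64}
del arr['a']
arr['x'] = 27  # {'h': 6, 'x': 27}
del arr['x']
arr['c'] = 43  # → {'h': 6, 'c': 43}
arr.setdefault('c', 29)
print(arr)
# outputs {'h': 6, 'c': 43}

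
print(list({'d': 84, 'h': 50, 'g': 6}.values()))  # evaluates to [84, 50, 6]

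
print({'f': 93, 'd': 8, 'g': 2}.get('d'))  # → 8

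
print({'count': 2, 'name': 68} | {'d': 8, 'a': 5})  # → {'count': 2, 'name': 68, 'd': 8, 'a': 5}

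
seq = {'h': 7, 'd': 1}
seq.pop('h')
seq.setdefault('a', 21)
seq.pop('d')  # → 1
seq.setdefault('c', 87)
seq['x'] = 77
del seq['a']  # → {'c': 87, 'x': 77}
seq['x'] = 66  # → {'c': 87, 'x': 66}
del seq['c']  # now {'x': 66}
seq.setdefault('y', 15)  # 15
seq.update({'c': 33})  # {'x': 66, 'y': 15, 'c': 33}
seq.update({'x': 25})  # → {'x': 25, 'y': 15, 'c': 33}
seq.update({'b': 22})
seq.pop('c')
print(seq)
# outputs {'x': 25, 'y': 15, 'b': 22}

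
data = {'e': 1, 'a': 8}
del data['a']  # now {'e': 1}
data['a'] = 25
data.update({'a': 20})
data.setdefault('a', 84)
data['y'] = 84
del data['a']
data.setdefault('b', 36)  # 36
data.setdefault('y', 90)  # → 84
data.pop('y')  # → 84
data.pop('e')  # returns 1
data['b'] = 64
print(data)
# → {'b': 64}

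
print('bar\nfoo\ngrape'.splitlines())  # ['bar', 'foo', 'grape']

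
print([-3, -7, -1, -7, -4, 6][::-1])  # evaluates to [6, -4, -7, -1, -7, -3]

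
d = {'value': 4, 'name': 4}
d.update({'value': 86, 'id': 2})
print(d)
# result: {'value': 86, 'name': 4, 'id': 2}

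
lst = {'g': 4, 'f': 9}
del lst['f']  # {'g': 4}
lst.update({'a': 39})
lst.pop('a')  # 39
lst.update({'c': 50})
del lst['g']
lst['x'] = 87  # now {'c': 50, 'x': 87}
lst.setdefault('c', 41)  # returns 50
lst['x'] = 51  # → {'c': 50, 'x': 51}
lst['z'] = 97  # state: {'c': 50, 'x': 51, 'z': 97}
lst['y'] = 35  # {'c': 50, 'x': 51, 'z': 97, 'y': 35}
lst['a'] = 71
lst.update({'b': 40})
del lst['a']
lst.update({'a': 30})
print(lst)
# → {'c': 50, 'x': 51, 'z': 97, 'y': 35, 'b': 40, 'a': 30}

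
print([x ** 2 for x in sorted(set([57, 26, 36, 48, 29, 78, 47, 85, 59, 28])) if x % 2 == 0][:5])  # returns [676, 784, 1296, 2304, 6084]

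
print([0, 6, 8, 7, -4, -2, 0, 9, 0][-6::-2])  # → [7, 6]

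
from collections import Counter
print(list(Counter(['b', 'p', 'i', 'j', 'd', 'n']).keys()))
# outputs ['b', 'p', 'i', 'j', 'd', 'n']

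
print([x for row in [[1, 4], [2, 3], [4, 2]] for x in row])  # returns [1, 4, 2, 3, 4, 2]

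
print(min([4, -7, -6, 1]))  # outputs -7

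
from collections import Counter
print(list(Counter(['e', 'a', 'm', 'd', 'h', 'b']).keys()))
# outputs ['e', 'a', 'm', 'd', 'h', 'b']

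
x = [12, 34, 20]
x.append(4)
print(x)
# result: [12, 34, 20, 4]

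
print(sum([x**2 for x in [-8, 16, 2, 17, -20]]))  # 1013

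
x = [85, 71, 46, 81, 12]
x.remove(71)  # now [85, 46, 81, 12]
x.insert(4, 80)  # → [85, 46, 81, 12, 80]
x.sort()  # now [12, 46, 80, 81, 85]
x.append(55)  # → [12, 46, 80, 81, 85, 55]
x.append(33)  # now [12, 46, 80, 81, 85, 55, 33]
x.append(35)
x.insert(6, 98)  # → [12, 46, 80, 81, 85, 55, 98, 33, 35]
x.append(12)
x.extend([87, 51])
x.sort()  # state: [12, 12, 33, 35, 46, 51, 55, 80, 81, 85, 87, 98]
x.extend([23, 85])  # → [12, 12, 33, 35, 46, 51, 55, 80, 81, 85, 87, 98, 23, 85]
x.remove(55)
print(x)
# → [12, 12, 33, 35, 46, 51, 80, 81, 85, 87, 98, 23, 85]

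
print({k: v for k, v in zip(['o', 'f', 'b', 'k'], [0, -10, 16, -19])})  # {'o': 0, 'f': -10, 'b': 16, 'k': -19}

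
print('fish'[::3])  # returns fh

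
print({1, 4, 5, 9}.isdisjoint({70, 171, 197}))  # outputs True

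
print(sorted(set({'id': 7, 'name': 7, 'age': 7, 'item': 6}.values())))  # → [6, 7]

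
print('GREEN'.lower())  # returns green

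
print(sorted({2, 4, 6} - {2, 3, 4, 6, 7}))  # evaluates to []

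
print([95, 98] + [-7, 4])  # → [95, 98, -7, 4]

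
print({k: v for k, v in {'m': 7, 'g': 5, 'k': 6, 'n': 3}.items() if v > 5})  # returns {'m': 7, 'k': 6}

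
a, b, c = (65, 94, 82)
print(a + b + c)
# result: 241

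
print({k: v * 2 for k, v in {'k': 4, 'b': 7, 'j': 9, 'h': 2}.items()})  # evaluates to {'k': 8, 'b': 14, 'j': 18, 'h': 4}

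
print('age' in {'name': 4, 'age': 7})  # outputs True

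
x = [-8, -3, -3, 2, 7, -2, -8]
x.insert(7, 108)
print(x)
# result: [-8, -3, -3, 2, 7, -2, -8, 108]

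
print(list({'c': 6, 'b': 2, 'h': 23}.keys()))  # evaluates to ['c', 'b', 'h']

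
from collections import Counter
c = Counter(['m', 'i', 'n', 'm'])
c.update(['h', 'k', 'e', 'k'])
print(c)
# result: Counter({'m': 2, 'k': 2, 'i': 1, 'n': 1, 'h': 1, 'e': 1})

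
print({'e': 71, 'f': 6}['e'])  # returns 71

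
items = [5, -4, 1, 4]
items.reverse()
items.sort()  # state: [-4, 1, 4, 5]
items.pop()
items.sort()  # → [-4, 1, 4]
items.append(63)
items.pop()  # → 63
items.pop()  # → 4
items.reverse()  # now [1, -4]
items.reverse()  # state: [-4, 1]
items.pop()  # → 1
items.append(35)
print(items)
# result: [-4, 35]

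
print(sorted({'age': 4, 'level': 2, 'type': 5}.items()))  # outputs [('age', 4), ('level', 2), ('type', 5)]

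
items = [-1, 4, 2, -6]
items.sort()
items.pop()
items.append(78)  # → [-6, -1, 2, 78]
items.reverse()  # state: [78, 2, -1, -6]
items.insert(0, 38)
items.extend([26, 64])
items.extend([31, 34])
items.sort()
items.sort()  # [-6, -1, 2, 26, 31, 34, 38, 64, 78]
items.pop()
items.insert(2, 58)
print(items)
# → [-6, -1, 58, 2, 26, 31, 34, 38, 64]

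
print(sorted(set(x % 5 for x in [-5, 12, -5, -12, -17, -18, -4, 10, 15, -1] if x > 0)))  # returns [0, 2]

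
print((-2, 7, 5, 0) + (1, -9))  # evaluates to (-2, 7, 5, 0, 1, -9)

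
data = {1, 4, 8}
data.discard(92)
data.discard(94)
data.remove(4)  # {1, 8}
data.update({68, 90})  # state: {1, 8, 68, 90}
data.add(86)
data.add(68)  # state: {1, 8, 68, 86, 90}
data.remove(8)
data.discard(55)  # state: {1, 68, 86, 90}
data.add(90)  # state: {1, 68, 86, 90}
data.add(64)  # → {1, 64, 68, 86, 90}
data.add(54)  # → {1, 54, 64, 68, 86, 90}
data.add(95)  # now {1, 54, 64, 68, 86, 90, 95}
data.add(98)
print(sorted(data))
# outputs [1, 54, 64, 68, 86, 90, 95, 98]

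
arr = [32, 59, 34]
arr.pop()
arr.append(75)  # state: [32, 59, 75]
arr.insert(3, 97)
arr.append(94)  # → [32, 59, 75, 97, 94]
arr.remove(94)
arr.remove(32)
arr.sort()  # [59, 75, 97]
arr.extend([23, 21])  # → [59, 75, 97, 23, 21]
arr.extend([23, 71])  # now [59, 75, 97, 23, 21, 23, 71]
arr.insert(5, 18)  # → [59, 75, 97, 23, 21, 18, 23, 71]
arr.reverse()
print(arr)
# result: [71, 23, 18, 21, 23, 97, 75, 59]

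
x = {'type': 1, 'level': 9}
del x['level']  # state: {'type': 1}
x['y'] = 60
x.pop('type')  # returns 1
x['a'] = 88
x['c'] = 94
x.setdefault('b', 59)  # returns 59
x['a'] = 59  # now {'y': 60, 'a': 59, 'c': 94, 'b': 59}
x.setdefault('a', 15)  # 59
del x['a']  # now {'y': 60, 'c': 94, 'b': 59}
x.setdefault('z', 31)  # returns 31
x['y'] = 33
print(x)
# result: {'y': 33, 'c': 94, 'b': 59, 'z': 31}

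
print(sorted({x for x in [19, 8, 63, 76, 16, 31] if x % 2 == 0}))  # [8, 16, 76]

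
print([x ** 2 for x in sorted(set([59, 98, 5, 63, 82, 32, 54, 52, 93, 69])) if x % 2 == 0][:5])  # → [1024, 2704, 2916, 6724, 9604]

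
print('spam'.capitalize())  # Spam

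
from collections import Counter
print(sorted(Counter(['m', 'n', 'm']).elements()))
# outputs ['m', 'm', 'n']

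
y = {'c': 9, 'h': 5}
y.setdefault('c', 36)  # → 9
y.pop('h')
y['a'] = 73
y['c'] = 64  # {'c': 64, 'a': 73}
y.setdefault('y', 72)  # 72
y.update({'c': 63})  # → {'c': 63, 'a': 73, 'y': 72}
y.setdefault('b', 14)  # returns 14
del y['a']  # {'c': 63, 'y': 72, 'b': 14}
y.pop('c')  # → 63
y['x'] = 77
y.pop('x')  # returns 77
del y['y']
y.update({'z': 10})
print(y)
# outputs {'b': 14, 'z': 10}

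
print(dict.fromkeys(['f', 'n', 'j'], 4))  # {'f': 4, 'n': 4, 'j': 4}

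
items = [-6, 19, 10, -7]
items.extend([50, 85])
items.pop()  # 85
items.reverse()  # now [50, -7, 10, 19, -6]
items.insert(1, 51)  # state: [50, 51, -7, 10, 19, -6]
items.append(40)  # [50, 51, -7, 10, 19, -6, 40]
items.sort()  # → [-7, -6, 10, 19, 40, 50, 51]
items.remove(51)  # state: [-7, -6, 10, 19, 40, 50]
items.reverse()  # [50, 40, 19, 10, -6, -7]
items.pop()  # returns -7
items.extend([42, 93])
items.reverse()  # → [93, 42, -6, 10, 19, 40, 50]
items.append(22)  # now [93, 42, -6, 10, 19, 40, 50, 22]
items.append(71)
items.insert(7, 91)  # [93, 42, -6, 10, 19, 40, 50, 91, 22, 71]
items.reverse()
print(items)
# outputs [71, 22, 91, 50, 40, 19, 10, -6, 42, 93]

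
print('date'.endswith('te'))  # True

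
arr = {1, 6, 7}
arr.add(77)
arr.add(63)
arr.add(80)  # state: {1, 6, 7, 63, 77, 80}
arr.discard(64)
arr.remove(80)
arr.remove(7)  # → {1, 6, 63, 77}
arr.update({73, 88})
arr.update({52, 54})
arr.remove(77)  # {1, 6, 52, 54, 63, 73, 88}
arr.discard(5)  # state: {1, 6, 52, 54, 63, 73, 88}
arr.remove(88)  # {1, 6, 52, 54, 63, 73}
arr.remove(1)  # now {6, 52, 54, 63, 73}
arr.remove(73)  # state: {6, 52, 54, 63}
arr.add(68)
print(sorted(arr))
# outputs [6, 52, 54, 63, 68]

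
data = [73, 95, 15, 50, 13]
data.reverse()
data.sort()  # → [13, 15, 50, 73, 95]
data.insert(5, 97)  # [13, 15, 50, 73, 95, 97]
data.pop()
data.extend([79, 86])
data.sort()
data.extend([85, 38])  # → [13, 15, 50, 73, 79, 86, 95, 85, 38]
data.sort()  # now [13, 15, 38, 50, 73, 79, 85, 86, 95]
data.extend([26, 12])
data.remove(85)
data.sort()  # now [12, 13, 15, 26, 38, 50, 73, 79, 86, 95]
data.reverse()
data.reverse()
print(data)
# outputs [12, 13, 15, 26, 38, 50, 73, 79, 86, 95]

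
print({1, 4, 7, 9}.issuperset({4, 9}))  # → True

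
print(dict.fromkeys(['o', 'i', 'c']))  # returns {'o': None, 'i': None, 'c': None}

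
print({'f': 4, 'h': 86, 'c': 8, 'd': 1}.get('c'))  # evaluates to 8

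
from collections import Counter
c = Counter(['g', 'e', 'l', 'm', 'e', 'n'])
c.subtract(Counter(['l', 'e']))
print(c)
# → Counter({'g': 1, 'e': 1, 'm': 1, 'n': 1, 'l': 0})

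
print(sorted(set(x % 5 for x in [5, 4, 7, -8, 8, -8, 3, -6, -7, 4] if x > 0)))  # [0, 2, 3, 4]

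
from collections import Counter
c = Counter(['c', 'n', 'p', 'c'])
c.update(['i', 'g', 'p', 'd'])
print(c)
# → Counter({'c': 2, 'p': 2, 'n': 1, 'i': 1, 'g': 1, 'd': 1})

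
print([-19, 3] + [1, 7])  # [-19, 3, 1, 7]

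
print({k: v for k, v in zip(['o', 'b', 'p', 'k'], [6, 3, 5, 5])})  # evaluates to {'o': 6, 'b': 3, 'p': 5, 'k': 5}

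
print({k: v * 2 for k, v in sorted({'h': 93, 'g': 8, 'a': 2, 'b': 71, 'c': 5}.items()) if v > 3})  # {'b': 142, 'c': 10, 'g': 16, 'h': 186}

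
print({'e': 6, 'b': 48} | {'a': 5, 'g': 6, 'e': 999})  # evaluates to {'e': 999, 'b': 48, 'a': 5, 'g': 6}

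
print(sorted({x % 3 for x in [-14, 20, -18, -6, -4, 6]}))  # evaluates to [0, 1, 2]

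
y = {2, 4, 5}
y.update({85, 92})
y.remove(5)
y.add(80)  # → {2, 4, 80, 85, 92}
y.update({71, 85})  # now {2, 4, 71, 80, 85, 92}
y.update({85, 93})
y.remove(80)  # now {2, 4, 71, 85, 92, 93}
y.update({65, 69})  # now {2, 4, 65, 69, 71, 85, 92, 93}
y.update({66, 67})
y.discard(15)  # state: {2, 4, 65, 66, 67, 69, 71, 85, 92, 93}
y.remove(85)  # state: {2, 4, 65, 66, 67, 69, 71, 92, 93}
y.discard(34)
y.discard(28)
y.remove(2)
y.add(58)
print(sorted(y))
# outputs [4, 58, 65, 66, 67, 69, 71, 92, 93]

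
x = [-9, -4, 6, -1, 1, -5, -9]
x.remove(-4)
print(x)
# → [-9, 6, -1, 1, -5, -9]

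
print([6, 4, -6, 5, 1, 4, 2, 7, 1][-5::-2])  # [1, -6, 6]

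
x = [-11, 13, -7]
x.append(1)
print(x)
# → [-11, 13, -7, 1]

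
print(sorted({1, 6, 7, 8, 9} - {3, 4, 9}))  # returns [1, 6, 7, 8]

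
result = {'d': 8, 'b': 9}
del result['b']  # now {'d': 8}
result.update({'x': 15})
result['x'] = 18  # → {'d': 8, 'x': 18}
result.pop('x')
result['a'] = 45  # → {'d': 8, 'a': 45}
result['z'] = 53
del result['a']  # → {'d': 8, 'z': 53}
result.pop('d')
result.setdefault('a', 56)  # 56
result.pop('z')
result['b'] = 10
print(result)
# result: {'a': 56, 'b': 10}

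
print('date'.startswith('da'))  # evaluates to True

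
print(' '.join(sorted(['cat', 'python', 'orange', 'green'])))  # cat green orange python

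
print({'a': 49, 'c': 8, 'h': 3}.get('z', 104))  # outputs 104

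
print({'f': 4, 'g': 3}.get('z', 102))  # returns 102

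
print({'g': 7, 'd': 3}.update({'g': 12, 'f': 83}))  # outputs None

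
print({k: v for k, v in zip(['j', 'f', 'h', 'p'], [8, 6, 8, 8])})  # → {'j': 8, 'f': 6, 'h': 8, 'p': 8}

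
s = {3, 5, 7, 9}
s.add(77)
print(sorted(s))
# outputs [3, 5, 7, 9, 77]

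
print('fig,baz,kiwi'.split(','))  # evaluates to ['fig', 'baz', 'kiwi']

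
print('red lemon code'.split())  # ['red', 'lemon', 'code']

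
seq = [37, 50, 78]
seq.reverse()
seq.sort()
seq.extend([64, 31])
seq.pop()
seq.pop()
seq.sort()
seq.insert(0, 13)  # [13, 37, 50, 78]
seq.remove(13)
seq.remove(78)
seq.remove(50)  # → [37]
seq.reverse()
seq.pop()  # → 37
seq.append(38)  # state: [38]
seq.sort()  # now [38]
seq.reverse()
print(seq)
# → [38]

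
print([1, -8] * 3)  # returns [1, -8, 1, -8, 1, -8]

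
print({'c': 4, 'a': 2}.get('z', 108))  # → 108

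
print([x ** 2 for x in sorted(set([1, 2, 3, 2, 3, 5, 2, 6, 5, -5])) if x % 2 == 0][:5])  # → [4, 36]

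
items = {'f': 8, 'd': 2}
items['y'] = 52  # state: {'f': 8, 'd': 2, 'y': 52}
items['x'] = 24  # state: {'f': 8, 'd': 2, 'y': 52, 'x': 24}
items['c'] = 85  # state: {'f': 8, 'd': 2, 'y': 52, 'x': 24, 'c': 85}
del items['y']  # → {'f': 8, 'd': 2, 'x': 24, 'c': 85}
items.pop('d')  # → 2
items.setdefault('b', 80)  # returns 80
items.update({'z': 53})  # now {'f': 8, 'x': 24, 'c': 85, 'b': 80, 'z': 53}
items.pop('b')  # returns 80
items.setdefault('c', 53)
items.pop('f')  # 8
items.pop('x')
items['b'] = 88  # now {'c': 85, 'z': 53, 'b': 88}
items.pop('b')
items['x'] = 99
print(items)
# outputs {'c': 85, 'z': 53, 'x': 99}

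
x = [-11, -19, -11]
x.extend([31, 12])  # [-11, -19, -11, 31, 12]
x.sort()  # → [-19, -11, -11, 12, 31]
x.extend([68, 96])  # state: [-19, -11, -11, 12, 31, 68, 96]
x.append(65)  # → [-19, -11, -11, 12, 31, 68, 96, 65]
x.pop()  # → 65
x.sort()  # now [-19, -11, -11, 12, 31, 68, 96]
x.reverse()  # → [96, 68, 31, 12, -11, -11, -19]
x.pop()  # -19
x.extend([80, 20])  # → [96, 68, 31, 12, -11, -11, 80, 20]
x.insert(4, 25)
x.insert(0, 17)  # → [17, 96, 68, 31, 12, 25, -11, -11, 80, 20]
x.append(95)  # [17, 96, 68, 31, 12, 25, -11, -11, 80, 20, 95]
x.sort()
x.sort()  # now [-11, -11, 12, 17, 20, 25, 31, 68, 80, 95, 96]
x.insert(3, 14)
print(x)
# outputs [-11, -11, 12, 14, 17, 20, 25, 31, 68, 80, 95, 96]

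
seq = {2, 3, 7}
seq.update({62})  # {2, 3, 7, 62}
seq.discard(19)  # {2, 3, 7, 62}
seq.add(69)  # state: {2, 3, 7, 62, 69}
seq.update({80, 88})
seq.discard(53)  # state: {2, 3, 7, 62, 69, 80, 88}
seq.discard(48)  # {2, 3, 7, 62, 69, 80, 88}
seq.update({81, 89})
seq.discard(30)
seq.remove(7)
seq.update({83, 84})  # {2, 3, 62, 69, 80, 81, 83, 84, 88, 89}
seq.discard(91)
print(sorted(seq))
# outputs [2, 3, 62, 69, 80, 81, 83, 84, 88, 89]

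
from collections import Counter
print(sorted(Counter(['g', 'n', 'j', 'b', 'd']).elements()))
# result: ['b', 'd', 'g', 'j', 'n']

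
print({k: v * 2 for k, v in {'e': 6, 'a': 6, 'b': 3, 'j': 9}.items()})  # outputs {'e': 12, 'a': 12, 'b': 6, 'j': 18}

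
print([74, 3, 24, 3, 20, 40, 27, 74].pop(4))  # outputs 20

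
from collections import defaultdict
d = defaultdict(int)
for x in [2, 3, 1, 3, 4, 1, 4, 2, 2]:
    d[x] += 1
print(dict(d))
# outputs {2: 3, 3: 2, 1: 2, 4: 2}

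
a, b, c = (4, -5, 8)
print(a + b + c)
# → 7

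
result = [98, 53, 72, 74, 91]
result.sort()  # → [53, 72, 74, 91, 98]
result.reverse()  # [98, 91, 74, 72, 53]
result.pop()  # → 53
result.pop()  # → 72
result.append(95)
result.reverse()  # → [95, 74, 91, 98]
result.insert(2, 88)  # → [95, 74, 88, 91, 98]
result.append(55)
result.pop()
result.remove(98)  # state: [95, 74, 88, 91]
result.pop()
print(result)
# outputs [95, 74, 88]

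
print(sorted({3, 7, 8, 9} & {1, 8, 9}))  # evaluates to [8, 9]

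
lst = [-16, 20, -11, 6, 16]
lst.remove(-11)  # [-16, 20, 6, 16]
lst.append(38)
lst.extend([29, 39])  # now [-16, 20, 6, 16, 38, 29, 39]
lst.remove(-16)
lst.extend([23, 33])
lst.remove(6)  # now [20, 16, 38, 29, 39, 23, 33]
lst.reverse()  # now [33, 23, 39, 29, 38, 16, 20]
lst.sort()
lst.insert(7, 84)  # [16, 20, 23, 29, 33, 38, 39, 84]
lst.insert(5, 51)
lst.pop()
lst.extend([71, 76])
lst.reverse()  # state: [76, 71, 39, 38, 51, 33, 29, 23, 20, 16]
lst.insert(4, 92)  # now [76, 71, 39, 38, 92, 51, 33, 29, 23, 20, 16]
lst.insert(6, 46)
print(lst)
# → [76, 71, 39, 38, 92, 51, 46, 33, 29, 23, 20, 16]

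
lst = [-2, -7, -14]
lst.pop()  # -14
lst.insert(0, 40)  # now [40, -2, -7]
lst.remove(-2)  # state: [40, -7]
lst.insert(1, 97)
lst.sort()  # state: [-7, 40, 97]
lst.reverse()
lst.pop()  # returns -7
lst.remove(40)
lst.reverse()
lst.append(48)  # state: [97, 48]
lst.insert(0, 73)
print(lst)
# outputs [73, 97, 48]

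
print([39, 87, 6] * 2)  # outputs [39, 87, 6, 39, 87, 6]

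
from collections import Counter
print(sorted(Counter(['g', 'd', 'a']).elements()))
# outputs ['a', 'd', 'g']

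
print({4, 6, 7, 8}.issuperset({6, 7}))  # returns True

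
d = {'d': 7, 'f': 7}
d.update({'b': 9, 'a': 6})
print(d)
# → {'d': 7, 'f': 7, 'b': 9, 'a': 6}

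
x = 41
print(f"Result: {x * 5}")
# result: Result: 205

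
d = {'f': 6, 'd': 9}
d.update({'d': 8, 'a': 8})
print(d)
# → {'f': 6, 'd': 8, 'a': 8}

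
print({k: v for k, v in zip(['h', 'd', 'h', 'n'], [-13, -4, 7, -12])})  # {'h': 7, 'd': -4, 'n': -12}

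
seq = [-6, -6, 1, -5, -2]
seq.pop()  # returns -2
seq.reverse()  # [-5, 1, -6, -6]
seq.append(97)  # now [-5, 1, -6, -6, 97]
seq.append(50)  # [-5, 1, -6, -6, 97, 50]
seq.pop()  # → 50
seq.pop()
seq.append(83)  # [-5, 1, -6, -6, 83]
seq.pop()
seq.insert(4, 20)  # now [-5, 1, -6, -6, 20]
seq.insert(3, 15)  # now [-5, 1, -6, 15, -6, 20]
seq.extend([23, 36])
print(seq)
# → [-5, 1, -6, 15, -6, 20, 23, 36]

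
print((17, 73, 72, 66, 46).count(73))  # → 1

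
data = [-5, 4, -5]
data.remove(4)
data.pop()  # -5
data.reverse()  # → [-5]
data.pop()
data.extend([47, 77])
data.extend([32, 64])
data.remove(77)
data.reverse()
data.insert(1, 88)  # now [64, 88, 32, 47]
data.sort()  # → [32, 47, 64, 88]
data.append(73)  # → [32, 47, 64, 88, 73]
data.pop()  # 73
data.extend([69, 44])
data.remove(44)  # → [32, 47, 64, 88, 69]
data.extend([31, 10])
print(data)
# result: [32, 47, 64, 88, 69, 31, 10]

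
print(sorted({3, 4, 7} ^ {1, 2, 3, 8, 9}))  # [1, 2, 4, 7, 8, 9]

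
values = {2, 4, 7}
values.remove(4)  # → {2, 7}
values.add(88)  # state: {2, 7, 88}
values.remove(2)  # {7, 88}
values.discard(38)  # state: {7, 88}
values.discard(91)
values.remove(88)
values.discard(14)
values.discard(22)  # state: {7}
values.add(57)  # {7, 57}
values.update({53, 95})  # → {7, 53, 57, 95}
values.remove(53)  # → {7, 57, 95}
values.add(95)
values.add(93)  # {7, 57, 93, 95}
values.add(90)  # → {7, 57, 90, 93, 95}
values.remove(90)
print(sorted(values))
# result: [7, 57, 93, 95]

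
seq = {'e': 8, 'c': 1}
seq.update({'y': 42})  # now {'e': 8, 'c': 1, 'y': 42}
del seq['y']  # {'e': 8, 'c': 1}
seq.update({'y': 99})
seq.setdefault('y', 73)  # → 99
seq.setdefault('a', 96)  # 96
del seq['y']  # {'e': 8, 'c': 1, 'a': 96}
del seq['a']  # {'e': 8, 'c': 1}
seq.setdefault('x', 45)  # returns 45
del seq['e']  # {'c': 1, 'x': 45}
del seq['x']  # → {'c': 1}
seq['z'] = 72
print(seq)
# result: {'c': 1, 'z': 72}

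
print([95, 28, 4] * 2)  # [95, 28, 4, 95, 28, 4]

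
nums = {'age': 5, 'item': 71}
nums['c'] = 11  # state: {'age': 5, 'item': 71, 'c': 11}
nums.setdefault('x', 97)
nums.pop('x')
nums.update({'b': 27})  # {'age': 5, 'item': 71, 'c': 11, 'b': 27}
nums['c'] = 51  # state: {'age': 5, 'item': 71, 'c': 51, 'b': 27}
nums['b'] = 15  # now {'age': 5, 'item': 71, 'c': 51, 'b': 15}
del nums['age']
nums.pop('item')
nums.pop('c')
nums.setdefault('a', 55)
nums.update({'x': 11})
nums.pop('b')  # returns 15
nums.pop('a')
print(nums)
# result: {'x': 11}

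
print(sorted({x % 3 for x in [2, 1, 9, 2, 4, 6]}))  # [0, 1, 2]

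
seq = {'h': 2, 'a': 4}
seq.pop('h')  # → 2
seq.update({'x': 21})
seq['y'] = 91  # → {'a': 4, 'x': 21, 'y': 91}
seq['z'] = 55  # {'a': 4, 'x': 21, 'y': 91, 'z': 55}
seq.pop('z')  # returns 55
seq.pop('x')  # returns 21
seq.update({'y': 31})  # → {'a': 4, 'y': 31}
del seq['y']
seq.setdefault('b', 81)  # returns 81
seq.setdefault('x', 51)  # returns 51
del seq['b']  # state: {'a': 4, 'x': 51}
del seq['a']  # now {'x': 51}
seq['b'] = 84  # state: {'x': 51, 'b': 84}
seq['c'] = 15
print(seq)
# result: {'x': 51, 'b': 84, 'c': 15}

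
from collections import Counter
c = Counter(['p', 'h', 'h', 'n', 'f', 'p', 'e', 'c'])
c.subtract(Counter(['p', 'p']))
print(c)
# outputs Counter({'h': 2, 'n': 1, 'f': 1, 'e': 1, 'c': 1, 'p': 0})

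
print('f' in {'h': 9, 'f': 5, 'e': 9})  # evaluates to True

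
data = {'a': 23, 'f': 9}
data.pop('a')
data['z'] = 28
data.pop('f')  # 9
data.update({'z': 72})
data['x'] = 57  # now {'z': 72, 'x': 57}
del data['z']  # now {'x': 57}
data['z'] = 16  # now {'x': 57, 'z': 16}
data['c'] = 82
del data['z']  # {'x': 57, 'c': 82}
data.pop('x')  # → 57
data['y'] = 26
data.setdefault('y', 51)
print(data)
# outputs {'c': 82, 'y': 26}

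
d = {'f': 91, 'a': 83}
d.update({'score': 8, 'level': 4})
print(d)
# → {'f': 91, 'a': 83, 'score': 8, 'level': 4}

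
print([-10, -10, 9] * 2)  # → [-10, -10, 9, -10, -10, 9]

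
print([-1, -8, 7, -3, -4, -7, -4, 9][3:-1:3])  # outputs [-3, -4]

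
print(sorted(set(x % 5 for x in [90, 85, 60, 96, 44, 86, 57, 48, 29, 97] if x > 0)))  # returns [0, 1, 2, 3, 4]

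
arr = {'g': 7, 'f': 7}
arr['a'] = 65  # {'g': 7, 'f': 7, 'a': 65}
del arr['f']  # {'g': 7, 'a': 65}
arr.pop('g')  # 7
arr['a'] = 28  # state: {'a': 28}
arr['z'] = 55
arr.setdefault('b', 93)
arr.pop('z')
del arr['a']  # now {'b': 93}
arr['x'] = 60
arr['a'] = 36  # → {'b': 93, 'x': 60, 'a': 36}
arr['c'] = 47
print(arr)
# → {'b': 93, 'x': 60, 'a': 36, 'c': 47}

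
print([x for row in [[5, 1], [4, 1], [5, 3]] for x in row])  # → [5, 1, 4, 1, 5, 3]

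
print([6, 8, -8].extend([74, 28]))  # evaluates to None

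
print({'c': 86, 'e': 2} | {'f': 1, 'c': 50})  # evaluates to {'c': 50, 'e': 2, 'f': 1}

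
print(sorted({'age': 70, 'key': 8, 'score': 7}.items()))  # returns [('age', 70), ('key', 8), ('score', 7)]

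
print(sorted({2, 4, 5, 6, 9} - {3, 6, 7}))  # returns [2, 4, 5, 9]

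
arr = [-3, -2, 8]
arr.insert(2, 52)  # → [-3, -2, 52, 8]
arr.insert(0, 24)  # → [24, -3, -2, 52, 8]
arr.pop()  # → 8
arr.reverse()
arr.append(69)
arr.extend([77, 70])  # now [52, -2, -3, 24, 69, 77, 70]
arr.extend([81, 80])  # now [52, -2, -3, 24, 69, 77, 70, 81, 80]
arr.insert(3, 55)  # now [52, -2, -3, 55, 24, 69, 77, 70, 81, 80]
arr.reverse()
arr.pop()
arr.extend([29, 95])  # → [80, 81, 70, 77, 69, 24, 55, -3, -2, 29, 95]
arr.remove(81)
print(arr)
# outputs [80, 70, 77, 69, 24, 55, -3, -2, 29, 95]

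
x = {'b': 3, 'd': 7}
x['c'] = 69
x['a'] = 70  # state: {'b': 3, 'd': 7, 'c': 69, 'a': 70}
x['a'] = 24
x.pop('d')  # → 7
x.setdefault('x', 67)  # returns 67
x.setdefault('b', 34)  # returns 3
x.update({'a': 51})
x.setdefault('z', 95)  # 95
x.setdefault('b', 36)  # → 3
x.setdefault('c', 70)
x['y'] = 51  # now {'b': 3, 'c': 69, 'a': 51, 'x': 67, 'z': 95, 'y': 51}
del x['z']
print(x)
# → {'b': 3, 'c': 69, 'a': 51, 'x': 67, 'y': 51}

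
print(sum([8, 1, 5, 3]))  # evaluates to 17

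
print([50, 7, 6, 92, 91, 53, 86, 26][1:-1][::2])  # [7, 92, 53]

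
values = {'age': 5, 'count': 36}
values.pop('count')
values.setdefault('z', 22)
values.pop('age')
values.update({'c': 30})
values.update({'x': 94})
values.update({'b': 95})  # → {'z': 22, 'c': 30, 'x': 94, 'b': 95}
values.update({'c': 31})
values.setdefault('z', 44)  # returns 22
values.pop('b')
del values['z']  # {'c': 31, 'x': 94}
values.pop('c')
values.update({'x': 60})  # {'x': 60}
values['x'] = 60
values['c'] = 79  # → {'x': 60, 'c': 79}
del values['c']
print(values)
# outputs {'x': 60}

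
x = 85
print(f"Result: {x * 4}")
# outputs Result: 340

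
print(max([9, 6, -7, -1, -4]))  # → 9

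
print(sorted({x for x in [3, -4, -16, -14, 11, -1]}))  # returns [-16, -14, -4, -1, 3, 11]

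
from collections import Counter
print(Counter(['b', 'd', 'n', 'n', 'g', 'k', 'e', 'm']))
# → Counter({'n': 2, 'b': 1, 'd': 1, 'g': 1, 'k': 1, 'e': 1, 'm': 1})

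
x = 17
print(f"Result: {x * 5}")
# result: Result: 85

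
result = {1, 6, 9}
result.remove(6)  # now {1, 9}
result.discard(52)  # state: {1, 9}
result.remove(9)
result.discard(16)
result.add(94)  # {1, 94}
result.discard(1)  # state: {94}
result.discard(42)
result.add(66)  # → {66, 94}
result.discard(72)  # {66, 94}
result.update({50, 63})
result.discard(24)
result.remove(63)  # {50, 66, 94}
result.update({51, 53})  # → {50, 51, 53, 66, 94}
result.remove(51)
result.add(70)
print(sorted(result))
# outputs [50, 53, 66, 70, 94]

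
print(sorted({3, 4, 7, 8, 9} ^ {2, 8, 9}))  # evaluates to [2, 3, 4, 7]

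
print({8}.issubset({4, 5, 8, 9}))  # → True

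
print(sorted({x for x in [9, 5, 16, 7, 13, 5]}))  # [5, 7, 9, 13, 16]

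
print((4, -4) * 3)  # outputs (4, -4, 4, -4, 4, -4)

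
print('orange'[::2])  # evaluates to oag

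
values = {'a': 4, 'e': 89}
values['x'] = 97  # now {'a': 4, 'e': 89, 'x': 97}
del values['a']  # {'e': 89, 'x': 97}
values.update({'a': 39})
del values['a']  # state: {'e': 89, 'x': 97}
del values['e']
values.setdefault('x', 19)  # 97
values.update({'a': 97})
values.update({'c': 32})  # {'x': 97, 'a': 97, 'c': 32}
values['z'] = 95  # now {'x': 97, 'a': 97, 'c': 32, 'z': 95}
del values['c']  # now {'x': 97, 'a': 97, 'z': 95}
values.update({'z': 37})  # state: {'x': 97, 'a': 97, 'z': 37}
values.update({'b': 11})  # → {'x': 97, 'a': 97, 'z': 37, 'b': 11}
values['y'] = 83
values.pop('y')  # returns 83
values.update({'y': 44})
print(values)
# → {'x': 97, 'a': 97, 'z': 37, 'b': 11, 'y': 44}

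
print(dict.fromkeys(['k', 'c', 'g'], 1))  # {'k': 1, 'c': 1, 'g': 1}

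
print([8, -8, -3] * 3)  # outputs [8, -8, -3, 8, -8, -3, 8, -8, -3]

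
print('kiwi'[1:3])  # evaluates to iw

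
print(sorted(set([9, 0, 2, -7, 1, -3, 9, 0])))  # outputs [-7, -3, 0, 1, 2, 9]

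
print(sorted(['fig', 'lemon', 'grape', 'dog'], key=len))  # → ['fig', 'dog', 'lemon', 'grape']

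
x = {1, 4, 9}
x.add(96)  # {1, 4, 9, 96}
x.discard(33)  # {1, 4, 9, 96}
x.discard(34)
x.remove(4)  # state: {1, 9, 96}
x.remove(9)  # {1, 96}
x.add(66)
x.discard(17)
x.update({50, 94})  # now {1, 50, 66, 94, 96}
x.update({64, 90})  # {1, 50, 64, 66, 90, 94, 96}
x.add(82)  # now {1, 50, 64, 66, 82, 90, 94, 96}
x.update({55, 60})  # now {1, 50, 55, 60, 64, 66, 82, 90, 94, 96}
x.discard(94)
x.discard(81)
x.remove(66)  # {1, 50, 55, 60, 64, 82, 90, 96}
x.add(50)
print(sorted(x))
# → [1, 50, 55, 60, 64, 82, 90, 96]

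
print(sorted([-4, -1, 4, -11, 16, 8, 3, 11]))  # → [-11, -4, -1, 3, 4, 8, 11, 16]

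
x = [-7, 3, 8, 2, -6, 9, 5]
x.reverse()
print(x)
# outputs [5, 9, -6, 2, 8, 3, -7]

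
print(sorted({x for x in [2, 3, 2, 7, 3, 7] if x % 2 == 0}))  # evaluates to [2]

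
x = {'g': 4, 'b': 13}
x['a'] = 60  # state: {'g': 4, 'b': 13, 'a': 60}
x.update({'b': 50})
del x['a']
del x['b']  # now {'g': 4}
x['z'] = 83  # {'g': 4, 'z': 83}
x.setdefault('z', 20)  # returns 83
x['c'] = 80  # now {'g': 4, 'z': 83, 'c': 80}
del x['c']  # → {'g': 4, 'z': 83}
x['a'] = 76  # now {'g': 4, 'z': 83, 'a': 76}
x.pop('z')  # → 83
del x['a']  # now {'g': 4}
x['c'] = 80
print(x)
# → {'g': 4, 'c': 80}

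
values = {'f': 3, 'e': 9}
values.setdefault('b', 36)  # 36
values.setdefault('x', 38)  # 38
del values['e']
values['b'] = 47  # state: {'f': 3, 'b': 47, 'x': 38}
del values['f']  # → {'b': 47, 'x': 38}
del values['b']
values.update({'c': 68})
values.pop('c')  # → 68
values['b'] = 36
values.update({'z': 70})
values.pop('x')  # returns 38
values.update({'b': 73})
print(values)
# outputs {'b': 73, 'z': 70}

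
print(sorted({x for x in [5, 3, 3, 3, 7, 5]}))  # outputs [3, 5, 7]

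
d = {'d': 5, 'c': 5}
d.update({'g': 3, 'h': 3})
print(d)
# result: {'d': 5, 'c': 5, 'g': 3, 'h': 3}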